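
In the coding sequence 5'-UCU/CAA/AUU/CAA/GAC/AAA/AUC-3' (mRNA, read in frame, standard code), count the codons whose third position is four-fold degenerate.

1

Codon 1 UCU (Ser): third position 4-fold.
Codon 2 CAA (Gln): third position 2-fold.
Codon 3 AUU (Ile): third position 3-fold.
Codon 4 CAA (Gln): third position 2-fold.
Codon 5 GAC (Asp): third position 2-fold.
Codon 6 AAA (Lys): third position 2-fold.
Codon 7 AUC (Ile): third position 3-fold.
Four-fold degenerate third positions: 1.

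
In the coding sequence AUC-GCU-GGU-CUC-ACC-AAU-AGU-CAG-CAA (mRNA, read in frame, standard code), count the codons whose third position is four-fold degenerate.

4

Codon 1 AUC (Ile): third position 3-fold.
Codon 2 GCU (Ala): third position 4-fold.
Codon 3 GGU (Gly): third position 4-fold.
Codon 4 CUC (Leu): third position 4-fold.
Codon 5 ACC (Thr): third position 4-fold.
Codon 6 AAU (Asn): third position 2-fold.
Codon 7 AGU (Ser): third position 2-fold.
Codon 8 CAG (Gln): third position 2-fold.
Codon 9 CAA (Gln): third position 2-fold.
Four-fold degenerate third positions: 4.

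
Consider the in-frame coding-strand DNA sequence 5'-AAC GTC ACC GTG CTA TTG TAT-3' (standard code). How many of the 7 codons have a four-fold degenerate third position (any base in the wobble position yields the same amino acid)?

4

Codon 1 AAC (Asn): third position 2-fold.
Codon 2 GTC (Val): third position 4-fold.
Codon 3 ACC (Thr): third position 4-fold.
Codon 4 GTG (Val): third position 4-fold.
Codon 5 CTA (Leu): third position 4-fold.
Codon 6 TTG (Leu): third position 2-fold.
Codon 7 TAT (Tyr): third position 2-fold.
Four-fold degenerate third positions: 4.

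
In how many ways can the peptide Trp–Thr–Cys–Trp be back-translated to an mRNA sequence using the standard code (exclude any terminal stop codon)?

8

Trp: 1 codon.
Thr: 4 codons.
Cys: 2 codons.
Trp: 1 codon.
1 × 4 × 2 × 1 = 8.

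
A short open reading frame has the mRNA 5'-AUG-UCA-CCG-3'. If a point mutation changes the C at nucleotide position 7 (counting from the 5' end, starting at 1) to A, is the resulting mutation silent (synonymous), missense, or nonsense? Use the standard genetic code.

missense

Position 7 falls in codon 3: CCG → Pro.
After the substitution the codon is ACG → Thr.
Pro ≠ Thr, so this is a missense mutation.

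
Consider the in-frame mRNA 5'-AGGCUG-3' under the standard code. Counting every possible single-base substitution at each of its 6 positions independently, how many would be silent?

6

Codon 1 (AGG, Arg): 2 synonymous substitutions.
Codon 2 (CUG, Leu): 4 synonymous substitutions.
Total: 2 + 4 = 6.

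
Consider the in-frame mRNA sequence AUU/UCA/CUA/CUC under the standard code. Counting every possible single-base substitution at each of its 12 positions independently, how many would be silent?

12

Codon 1 (AUU, Ile): 2 synonymous substitutions.
Codon 2 (UCA, Ser): 3 synonymous substitutions.
Codon 3 (CUA, Leu): 4 synonymous substitutions.
Codon 4 (CUC, Leu): 3 synonymous substitutions.
Total: 2 + 3 + 4 + 3 = 12.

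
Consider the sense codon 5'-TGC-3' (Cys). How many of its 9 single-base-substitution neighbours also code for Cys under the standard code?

1

Position 1: none → 0 synonymous.
Position 2: none → 0 synonymous.
Position 3: TGT → 1 synonymous.
Total: 0 + 0 + 1 = 1.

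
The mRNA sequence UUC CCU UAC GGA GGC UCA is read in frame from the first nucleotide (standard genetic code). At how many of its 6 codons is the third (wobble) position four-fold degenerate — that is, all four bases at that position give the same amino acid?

Codon 1 UUC (Phe): third position 2-fold.
Codon 2 CCU (Pro): third position 4-fold.
Codon 3 UAC (Tyr): third position 2-fold.
Codon 4 GGA (Gly): third position 4-fold.
Codon 5 GGC (Gly): third position 4-fold.
Codon 6 UCA (Ser): third position 4-fold.
Four-fold degenerate third positions: 4.

4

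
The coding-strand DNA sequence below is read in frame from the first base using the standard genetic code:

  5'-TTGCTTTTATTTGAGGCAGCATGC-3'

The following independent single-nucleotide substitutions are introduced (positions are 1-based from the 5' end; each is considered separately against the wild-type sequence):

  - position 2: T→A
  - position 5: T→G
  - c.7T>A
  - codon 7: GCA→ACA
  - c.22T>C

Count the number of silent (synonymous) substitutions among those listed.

Codon 1: TTG (Leu) → TAG (Stop) — nonsense.
Codon 2: CTT (Leu) → CGT (Arg) — missense.
Codon 3: TTA (Leu) → ATA (Ile) — missense.
Codon 7: GCA (Ala) → ACA (Thr) — missense.
Codon 8: TGC (Cys) → CGC (Arg) — missense.
Synonymous: 0 of 5.

0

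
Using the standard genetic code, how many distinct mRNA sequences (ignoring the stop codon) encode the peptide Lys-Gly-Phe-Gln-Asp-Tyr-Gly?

Lys: 2 codons.
Gly: 4 codons.
Phe: 2 codons.
Gln: 2 codons.
Asp: 2 codons.
Tyr: 2 codons.
Gly: 4 codons.
2 × 4 × 2 × 2 × 2 × 2 × 4 = 512.

512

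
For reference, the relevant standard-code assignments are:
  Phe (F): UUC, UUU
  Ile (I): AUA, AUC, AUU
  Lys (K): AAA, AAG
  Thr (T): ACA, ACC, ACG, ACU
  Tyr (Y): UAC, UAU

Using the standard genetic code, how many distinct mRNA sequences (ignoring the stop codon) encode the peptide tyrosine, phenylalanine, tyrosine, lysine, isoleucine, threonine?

Tyr: 2 codons.
Phe: 2 codons.
Tyr: 2 codons.
Lys: 2 codons.
Ile: 3 codons.
Thr: 4 codons.
2 × 2 × 2 × 2 × 3 × 4 = 192.

192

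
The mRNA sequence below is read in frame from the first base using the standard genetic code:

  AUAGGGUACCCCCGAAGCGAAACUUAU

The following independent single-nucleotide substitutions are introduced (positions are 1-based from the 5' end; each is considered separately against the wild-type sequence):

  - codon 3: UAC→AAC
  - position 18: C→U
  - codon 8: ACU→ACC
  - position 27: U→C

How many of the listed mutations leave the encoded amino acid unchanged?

3

Codon 3: UAC (Tyr) → AAC (Asn) — missense.
Codon 6: AGC (Ser) → AGU (Ser) — synonymous.
Codon 8: ACU (Thr) → ACC (Thr) — synonymous.
Codon 9: UAU (Tyr) → UAC (Tyr) — synonymous.
Synonymous: 3 of 4.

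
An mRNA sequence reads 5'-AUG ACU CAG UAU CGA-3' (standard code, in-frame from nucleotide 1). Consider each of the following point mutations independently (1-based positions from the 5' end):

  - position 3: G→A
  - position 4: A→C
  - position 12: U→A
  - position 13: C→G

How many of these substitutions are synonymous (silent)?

0

Codon 1: AUG (Met) → AUA (Ile) — missense.
Codon 2: ACU (Thr) → CCU (Pro) — missense.
Codon 4: UAU (Tyr) → UAA (Stop) — nonsense.
Codon 5: CGA (Arg) → GGA (Gly) — missense.
Synonymous: 0 of 4.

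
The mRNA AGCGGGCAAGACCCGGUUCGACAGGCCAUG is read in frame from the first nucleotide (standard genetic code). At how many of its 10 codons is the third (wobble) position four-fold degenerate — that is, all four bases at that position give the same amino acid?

5

Codon 1 AGC (Ser): third position 2-fold.
Codon 2 GGG (Gly): third position 4-fold.
Codon 3 CAA (Gln): third position 2-fold.
Codon 4 GAC (Asp): third position 2-fold.
Codon 5 CCG (Pro): third position 4-fold.
Codon 6 GUU (Val): third position 4-fold.
Codon 7 CGA (Arg): third position 4-fold.
Codon 8 CAG (Gln): third position 2-fold.
Codon 9 GCC (Ala): third position 4-fold.
Codon 10 AUG (Met): third position 1-fold.
Four-fold degenerate third positions: 5.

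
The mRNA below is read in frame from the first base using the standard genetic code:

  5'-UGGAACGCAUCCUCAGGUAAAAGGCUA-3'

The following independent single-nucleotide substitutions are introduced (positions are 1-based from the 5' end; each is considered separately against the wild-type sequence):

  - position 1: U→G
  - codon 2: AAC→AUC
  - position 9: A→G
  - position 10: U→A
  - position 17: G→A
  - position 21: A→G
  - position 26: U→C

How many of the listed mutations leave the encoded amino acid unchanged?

2

Codon 1: UGG (Trp) → GGG (Gly) — missense.
Codon 2: AAC (Asn) → AUC (Ile) — missense.
Codon 3: GCA (Ala) → GCG (Ala) — synonymous.
Codon 4: UCC (Ser) → ACC (Thr) — missense.
Codon 6: GGU (Gly) → GAU (Asp) — missense.
Codon 7: AAA (Lys) → AAG (Lys) — synonymous.
Codon 9: CUA (Leu) → CCA (Pro) — missense.
Synonymous: 2 of 7.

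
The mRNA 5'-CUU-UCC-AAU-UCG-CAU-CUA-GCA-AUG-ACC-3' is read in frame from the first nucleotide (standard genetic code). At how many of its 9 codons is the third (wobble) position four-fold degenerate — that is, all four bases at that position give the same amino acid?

6

Codon 1 CUU (Leu): third position 4-fold.
Codon 2 UCC (Ser): third position 4-fold.
Codon 3 AAU (Asn): third position 2-fold.
Codon 4 UCG (Ser): third position 4-fold.
Codon 5 CAU (His): third position 2-fold.
Codon 6 CUA (Leu): third position 4-fold.
Codon 7 GCA (Ala): third position 4-fold.
Codon 8 AUG (Met): third position 1-fold.
Codon 9 ACC (Thr): third position 4-fold.
Four-fold degenerate third positions: 6.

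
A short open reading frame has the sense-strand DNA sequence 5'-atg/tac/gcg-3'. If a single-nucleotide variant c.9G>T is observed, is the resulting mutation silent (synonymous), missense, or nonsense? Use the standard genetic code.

silent

Position 9 falls in codon 3: GCG → Ala.
After the substitution the codon is GCT → Ala.
Both encode Ala, so the change is synonymous.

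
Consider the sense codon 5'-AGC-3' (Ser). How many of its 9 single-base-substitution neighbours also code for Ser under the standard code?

1

Position 1: none → 0 synonymous.
Position 2: none → 0 synonymous.
Position 3: AGT → 1 synonymous.
Total: 0 + 0 + 1 = 1.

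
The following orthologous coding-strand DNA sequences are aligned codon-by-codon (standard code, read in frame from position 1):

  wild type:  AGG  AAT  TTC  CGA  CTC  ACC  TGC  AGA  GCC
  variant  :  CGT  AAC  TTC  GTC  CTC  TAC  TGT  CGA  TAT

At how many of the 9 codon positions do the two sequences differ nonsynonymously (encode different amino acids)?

Codon 1: AGG Arg / CGT Arg — synonymous.
Codon 2: AAT Asn / AAC Asn — synonymous.
Codon 3: TTC Phe / TTC Phe — identical.
Codon 4: CGA Arg / GTC Val — nonsynonymous.
Codon 5: CTC Leu / CTC Leu — identical.
Codon 6: ACC Thr / TAC Tyr — nonsynonymous.
Codon 7: TGC Cys / TGT Cys — synonymous.
Codon 8: AGA Arg / CGA Arg — synonymous.
Codon 9: GCC Ala / TAT Tyr — nonsynonymous.
Nonsynonymous differences: 3.

3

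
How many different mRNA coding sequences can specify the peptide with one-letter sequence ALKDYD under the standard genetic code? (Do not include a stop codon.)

384

Ala: 4 codons.
Leu: 6 codons.
Lys: 2 codons.
Asp: 2 codons.
Tyr: 2 codons.
Asp: 2 codons.
4 × 6 × 2 × 2 × 2 × 2 = 384.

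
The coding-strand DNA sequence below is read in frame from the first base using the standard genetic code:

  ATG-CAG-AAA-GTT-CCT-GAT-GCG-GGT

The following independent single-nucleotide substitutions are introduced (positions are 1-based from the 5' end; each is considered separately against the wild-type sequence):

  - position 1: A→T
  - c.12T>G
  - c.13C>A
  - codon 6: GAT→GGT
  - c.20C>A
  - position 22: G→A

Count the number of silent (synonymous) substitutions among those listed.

1

Codon 1: ATG (Met) → TTG (Leu) — missense.
Codon 4: GTT (Val) → GTG (Val) — synonymous.
Codon 5: CCT (Pro) → ACT (Thr) — missense.
Codon 6: GAT (Asp) → GGT (Gly) — missense.
Codon 7: GCG (Ala) → GAG (Glu) — missense.
Codon 8: GGT (Gly) → AGT (Ser) — missense.
Synonymous: 1 of 6.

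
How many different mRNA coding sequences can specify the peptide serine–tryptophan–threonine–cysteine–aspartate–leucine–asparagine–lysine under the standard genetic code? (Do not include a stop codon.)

2304

Ser: 6 codons.
Trp: 1 codon.
Thr: 4 codons.
Cys: 2 codons.
Asp: 2 codons.
Leu: 6 codons.
Asn: 2 codons.
Lys: 2 codons.
6 × 1 × 4 × 2 × 2 × 6 × 2 × 2 = 2304.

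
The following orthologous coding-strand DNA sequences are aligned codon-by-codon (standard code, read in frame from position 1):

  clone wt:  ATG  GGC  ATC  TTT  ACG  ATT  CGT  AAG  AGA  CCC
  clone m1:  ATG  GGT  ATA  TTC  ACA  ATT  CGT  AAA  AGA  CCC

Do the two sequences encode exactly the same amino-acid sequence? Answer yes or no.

yes

Codon 1: ATG Met / ATG Met — identical.
Codon 2: GGC Gly / GGT Gly — synonymous.
Codon 3: ATC Ile / ATA Ile — synonymous.
Codon 4: TTT Phe / TTC Phe — synonymous.
Codon 5: ACG Thr / ACA Thr — synonymous.
Codon 6: ATT Ile / ATT Ile — identical.
Codon 7: CGT Arg / CGT Arg — identical.
Codon 8: AAG Lys / AAA Lys — synonymous.
Codon 9: AGA Arg / AGA Arg — identical.
Codon 10: CCC Pro / CCC Pro — identical.
Nonsynonymous differences: 0 → same protein.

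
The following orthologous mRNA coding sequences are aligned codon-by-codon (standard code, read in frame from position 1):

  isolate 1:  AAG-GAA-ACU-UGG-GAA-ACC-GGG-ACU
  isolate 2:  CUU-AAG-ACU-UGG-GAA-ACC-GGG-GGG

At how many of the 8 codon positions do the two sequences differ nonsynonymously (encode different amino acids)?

3

Codon 1: AAG Lys / CUU Leu — nonsynonymous.
Codon 2: GAA Glu / AAG Lys — nonsynonymous.
Codon 3: ACU Thr / ACU Thr — identical.
Codon 4: UGG Trp / UGG Trp — identical.
Codon 5: GAA Glu / GAA Glu — identical.
Codon 6: ACC Thr / ACC Thr — identical.
Codon 7: GGG Gly / GGG Gly — identical.
Codon 8: ACU Thr / GGG Gly — nonsynonymous.
Nonsynonymous differences: 3.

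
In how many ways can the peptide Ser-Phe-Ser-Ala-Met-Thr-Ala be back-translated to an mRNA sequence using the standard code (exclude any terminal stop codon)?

Ser: 6 codons.
Phe: 2 codons.
Ser: 6 codons.
Ala: 4 codons.
Met: 1 codon.
Thr: 4 codons.
Ala: 4 codons.
6 × 2 × 6 × 4 × 1 × 4 × 4 = 4608.

4608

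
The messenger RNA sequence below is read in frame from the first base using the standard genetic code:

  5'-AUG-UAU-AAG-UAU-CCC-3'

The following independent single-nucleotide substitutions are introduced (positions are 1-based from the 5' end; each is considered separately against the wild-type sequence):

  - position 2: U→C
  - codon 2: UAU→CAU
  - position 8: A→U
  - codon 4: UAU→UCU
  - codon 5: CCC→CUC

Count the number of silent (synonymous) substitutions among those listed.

Codon 1: AUG (Met) → ACG (Thr) — missense.
Codon 2: UAU (Tyr) → CAU (His) — missense.
Codon 3: AAG (Lys) → AUG (Met) — missense.
Codon 4: UAU (Tyr) → UCU (Ser) — missense.
Codon 5: CCC (Pro) → CUC (Leu) — missense.
Synonymous: 0 of 5.

0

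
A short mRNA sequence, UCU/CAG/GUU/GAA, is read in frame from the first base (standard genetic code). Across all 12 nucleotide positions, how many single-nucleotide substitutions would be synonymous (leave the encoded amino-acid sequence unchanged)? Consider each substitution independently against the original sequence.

8

Codon 1 (UCU, Ser): 3 synonymous substitutions.
Codon 2 (CAG, Gln): 1 synonymous substitution.
Codon 3 (GUU, Val): 3 synonymous substitutions.
Codon 4 (GAA, Glu): 1 synonymous substitution.
Total: 3 + 1 + 3 + 1 = 8.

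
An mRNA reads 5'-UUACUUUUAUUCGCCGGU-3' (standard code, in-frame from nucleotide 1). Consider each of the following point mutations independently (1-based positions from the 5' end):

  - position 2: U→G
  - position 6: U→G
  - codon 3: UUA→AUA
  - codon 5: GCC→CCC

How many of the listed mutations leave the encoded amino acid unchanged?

1

Codon 1: UUA (Leu) → UGA (Stop) — nonsense.
Codon 2: CUU (Leu) → CUG (Leu) — synonymous.
Codon 3: UUA (Leu) → AUA (Ile) — missense.
Codon 5: GCC (Ala) → CCC (Pro) — missense.
Synonymous: 1 of 4.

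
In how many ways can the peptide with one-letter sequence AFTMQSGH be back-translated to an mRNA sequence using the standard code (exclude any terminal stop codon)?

Ala: 4 codons.
Phe: 2 codons.
Thr: 4 codons.
Met: 1 codon.
Gln: 2 codons.
Ser: 6 codons.
Gly: 4 codons.
His: 2 codons.
4 × 2 × 4 × 1 × 2 × 6 × 4 × 2 = 3072.

3072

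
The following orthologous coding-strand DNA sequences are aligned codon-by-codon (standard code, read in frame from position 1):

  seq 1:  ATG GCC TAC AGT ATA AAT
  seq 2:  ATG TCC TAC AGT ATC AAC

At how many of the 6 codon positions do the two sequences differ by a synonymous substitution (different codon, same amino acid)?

2

Codon 1: ATG Met / ATG Met — identical.
Codon 2: GCC Ala / TCC Ser — nonsynonymous.
Codon 3: TAC Tyr / TAC Tyr — identical.
Codon 4: AGT Ser / AGT Ser — identical.
Codon 5: ATA Ile / ATC Ile — synonymous.
Codon 6: AAT Asn / AAC Asn — synonymous.
Synonymous differences: 2.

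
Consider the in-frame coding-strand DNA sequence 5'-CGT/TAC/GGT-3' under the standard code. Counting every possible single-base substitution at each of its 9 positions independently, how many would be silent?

Codon 1 (CGT, Arg): 3 synonymous substitutions.
Codon 2 (TAC, Tyr): 1 synonymous substitution.
Codon 3 (GGT, Gly): 3 synonymous substitutions.
Total: 3 + 1 + 3 = 7.

7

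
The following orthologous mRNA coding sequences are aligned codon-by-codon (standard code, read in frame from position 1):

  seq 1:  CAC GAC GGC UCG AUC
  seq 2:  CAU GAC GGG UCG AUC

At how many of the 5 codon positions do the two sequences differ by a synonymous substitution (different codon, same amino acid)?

Codon 1: CAC His / CAU His — synonymous.
Codon 2: GAC Asp / GAC Asp — identical.
Codon 3: GGC Gly / GGG Gly — synonymous.
Codon 4: UCG Ser / UCG Ser — identical.
Codon 5: AUC Ile / AUC Ile — identical.
Synonymous differences: 2.

2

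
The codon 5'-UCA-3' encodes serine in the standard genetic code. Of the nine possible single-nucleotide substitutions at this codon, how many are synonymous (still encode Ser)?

3

Position 1: none → 0 synonymous.
Position 2: none → 0 synonymous.
Position 3: UCU, UCC, UCG → 3 synonymous.
Total: 0 + 0 + 3 = 3.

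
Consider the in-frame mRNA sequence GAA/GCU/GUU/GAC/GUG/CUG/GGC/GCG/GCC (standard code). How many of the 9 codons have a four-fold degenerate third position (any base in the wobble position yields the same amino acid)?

7

Codon 1 GAA (Glu): third position 2-fold.
Codon 2 GCU (Ala): third position 4-fold.
Codon 3 GUU (Val): third position 4-fold.
Codon 4 GAC (Asp): third position 2-fold.
Codon 5 GUG (Val): third position 4-fold.
Codon 6 CUG (Leu): third position 4-fold.
Codon 7 GGC (Gly): third position 4-fold.
Codon 8 GCG (Ala): third position 4-fold.
Codon 9 GCC (Ala): third position 4-fold.
Four-fold degenerate third positions: 7.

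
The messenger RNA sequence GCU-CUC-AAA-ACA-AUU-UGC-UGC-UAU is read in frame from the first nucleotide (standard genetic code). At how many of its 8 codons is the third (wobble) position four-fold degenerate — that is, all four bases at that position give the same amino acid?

3

Codon 1 GCU (Ala): third position 4-fold.
Codon 2 CUC (Leu): third position 4-fold.
Codon 3 AAA (Lys): third position 2-fold.
Codon 4 ACA (Thr): third position 4-fold.
Codon 5 AUU (Ile): third position 3-fold.
Codon 6 UGC (Cys): third position 2-fold.
Codon 7 UGC (Cys): third position 2-fold.
Codon 8 UAU (Tyr): third position 2-fold.
Four-fold degenerate third positions: 3.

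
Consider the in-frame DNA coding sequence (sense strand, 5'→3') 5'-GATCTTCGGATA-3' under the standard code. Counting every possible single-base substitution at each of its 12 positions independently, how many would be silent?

10

Codon 1 (GAT, Asp): 1 synonymous substitution.
Codon 2 (CTT, Leu): 3 synonymous substitutions.
Codon 3 (CGG, Arg): 4 synonymous substitutions.
Codon 4 (ATA, Ile): 2 synonymous substitutions.
Total: 1 + 3 + 4 + 2 = 10.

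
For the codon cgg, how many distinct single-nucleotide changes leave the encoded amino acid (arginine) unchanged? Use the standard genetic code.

Position 1: AGG → 1 synonymous.
Position 2: none → 0 synonymous.
Position 3: CGU, CGC, CGA → 3 synonymous.
Total: 1 + 0 + 3 = 4.

4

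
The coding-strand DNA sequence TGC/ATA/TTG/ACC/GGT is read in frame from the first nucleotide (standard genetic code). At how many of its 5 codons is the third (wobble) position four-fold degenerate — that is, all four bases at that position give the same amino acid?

2

Codon 1 TGC (Cys): third position 2-fold.
Codon 2 ATA (Ile): third position 3-fold.
Codon 3 TTG (Leu): third position 2-fold.
Codon 4 ACC (Thr): third position 4-fold.
Codon 5 GGT (Gly): third position 4-fold.
Four-fold degenerate third positions: 2.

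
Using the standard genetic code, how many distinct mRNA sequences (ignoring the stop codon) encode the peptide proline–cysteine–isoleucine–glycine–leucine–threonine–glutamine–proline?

18432

Pro: 4 codons.
Cys: 2 codons.
Ile: 3 codons.
Gly: 4 codons.
Leu: 6 codons.
Thr: 4 codons.
Gln: 2 codons.
Pro: 4 codons.
4 × 2 × 3 × 4 × 6 × 4 × 2 × 4 = 18432.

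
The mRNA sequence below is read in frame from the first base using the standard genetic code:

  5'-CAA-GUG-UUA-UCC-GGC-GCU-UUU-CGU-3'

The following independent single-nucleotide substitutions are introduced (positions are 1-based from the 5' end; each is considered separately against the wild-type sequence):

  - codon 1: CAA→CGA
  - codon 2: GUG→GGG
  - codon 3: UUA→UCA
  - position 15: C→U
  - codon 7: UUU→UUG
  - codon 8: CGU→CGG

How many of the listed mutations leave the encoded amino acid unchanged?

Codon 1: CAA (Gln) → CGA (Arg) — missense.
Codon 2: GUG (Val) → GGG (Gly) — missense.
Codon 3: UUA (Leu) → UCA (Ser) — missense.
Codon 5: GGC (Gly) → GGU (Gly) — synonymous.
Codon 7: UUU (Phe) → UUG (Leu) — missense.
Codon 8: CGU (Arg) → CGG (Arg) — synonymous.
Synonymous: 2 of 6.

2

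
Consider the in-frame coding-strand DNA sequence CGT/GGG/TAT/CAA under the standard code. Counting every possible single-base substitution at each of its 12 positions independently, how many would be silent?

Codon 1 (CGT, Arg): 3 synonymous substitutions.
Codon 2 (GGG, Gly): 3 synonymous substitutions.
Codon 3 (TAT, Tyr): 1 synonymous substitution.
Codon 4 (CAA, Gln): 1 synonymous substitution.
Total: 3 + 3 + 1 + 1 = 8.

8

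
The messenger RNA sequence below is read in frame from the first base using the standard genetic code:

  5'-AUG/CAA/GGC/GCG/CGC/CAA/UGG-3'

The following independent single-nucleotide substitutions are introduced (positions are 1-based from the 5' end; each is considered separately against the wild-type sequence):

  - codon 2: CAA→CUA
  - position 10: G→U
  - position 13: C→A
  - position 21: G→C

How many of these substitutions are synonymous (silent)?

0

Codon 2: CAA (Gln) → CUA (Leu) — missense.
Codon 4: GCG (Ala) → UCG (Ser) — missense.
Codon 5: CGC (Arg) → AGC (Ser) — missense.
Codon 7: UGG (Trp) → UGC (Cys) — missense.
Synonymous: 0 of 4.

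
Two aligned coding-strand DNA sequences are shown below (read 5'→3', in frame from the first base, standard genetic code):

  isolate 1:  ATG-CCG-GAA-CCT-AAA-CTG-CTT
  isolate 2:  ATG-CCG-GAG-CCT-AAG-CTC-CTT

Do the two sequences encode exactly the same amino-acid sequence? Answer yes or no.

yes

Codon 1: ATG Met / ATG Met — identical.
Codon 2: CCG Pro / CCG Pro — identical.
Codon 3: GAA Glu / GAG Glu — synonymous.
Codon 4: CCT Pro / CCT Pro — identical.
Codon 5: AAA Lys / AAG Lys — synonymous.
Codon 6: CTG Leu / CTC Leu — synonymous.
Codon 7: CTT Leu / CTT Leu — identical.
Nonsynonymous differences: 0 → same protein.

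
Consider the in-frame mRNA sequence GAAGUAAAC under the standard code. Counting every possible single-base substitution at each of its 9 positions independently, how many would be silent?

5

Codon 1 (GAA, Glu): 1 synonymous substitution.
Codon 2 (GUA, Val): 3 synonymous substitutions.
Codon 3 (AAC, Asn): 1 synonymous substitution.
Total: 1 + 3 + 1 = 5.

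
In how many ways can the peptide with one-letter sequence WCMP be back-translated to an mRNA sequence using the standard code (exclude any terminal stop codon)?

8

Trp: 1 codon.
Cys: 2 codons.
Met: 1 codon.
Pro: 4 codons.
1 × 2 × 1 × 4 = 8.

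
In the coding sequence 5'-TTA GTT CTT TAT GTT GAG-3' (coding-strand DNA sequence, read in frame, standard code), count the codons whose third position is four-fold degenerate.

3

Codon 1 TTA (Leu): third position 2-fold.
Codon 2 GTT (Val): third position 4-fold.
Codon 3 CTT (Leu): third position 4-fold.
Codon 4 TAT (Tyr): third position 2-fold.
Codon 5 GTT (Val): third position 4-fold.
Codon 6 GAG (Glu): third position 2-fold.
Four-fold degenerate third positions: 3.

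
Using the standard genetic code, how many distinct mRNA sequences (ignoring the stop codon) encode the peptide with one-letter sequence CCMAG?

64

Cys: 2 codons.
Cys: 2 codons.
Met: 1 codon.
Ala: 4 codons.
Gly: 4 codons.
2 × 2 × 1 × 4 × 4 = 64.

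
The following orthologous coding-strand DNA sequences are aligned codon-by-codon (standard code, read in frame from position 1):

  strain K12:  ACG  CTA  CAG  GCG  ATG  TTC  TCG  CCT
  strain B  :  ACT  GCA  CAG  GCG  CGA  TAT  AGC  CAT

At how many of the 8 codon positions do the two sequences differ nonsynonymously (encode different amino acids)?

Codon 1: ACG Thr / ACT Thr — synonymous.
Codon 2: CTA Leu / GCA Ala — nonsynonymous.
Codon 3: CAG Gln / CAG Gln — identical.
Codon 4: GCG Ala / GCG Ala — identical.
Codon 5: ATG Met / CGA Arg — nonsynonymous.
Codon 6: TTC Phe / TAT Tyr — nonsynonymous.
Codon 7: TCG Ser / AGC Ser — synonymous.
Codon 8: CCT Pro / CAT His — nonsynonymous.
Nonsynonymous differences: 4.

4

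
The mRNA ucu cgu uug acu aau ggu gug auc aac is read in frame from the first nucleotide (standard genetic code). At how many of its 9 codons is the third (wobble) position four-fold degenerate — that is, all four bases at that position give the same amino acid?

Codon 1 UCU (Ser): third position 4-fold.
Codon 2 CGU (Arg): third position 4-fold.
Codon 3 UUG (Leu): third position 2-fold.
Codon 4 ACU (Thr): third position 4-fold.
Codon 5 AAU (Asn): third position 2-fold.
Codon 6 GGU (Gly): third position 4-fold.
Codon 7 GUG (Val): third position 4-fold.
Codon 8 AUC (Ile): third position 3-fold.
Codon 9 AAC (Asn): third position 2-fold.
Four-fold degenerate third positions: 5.

5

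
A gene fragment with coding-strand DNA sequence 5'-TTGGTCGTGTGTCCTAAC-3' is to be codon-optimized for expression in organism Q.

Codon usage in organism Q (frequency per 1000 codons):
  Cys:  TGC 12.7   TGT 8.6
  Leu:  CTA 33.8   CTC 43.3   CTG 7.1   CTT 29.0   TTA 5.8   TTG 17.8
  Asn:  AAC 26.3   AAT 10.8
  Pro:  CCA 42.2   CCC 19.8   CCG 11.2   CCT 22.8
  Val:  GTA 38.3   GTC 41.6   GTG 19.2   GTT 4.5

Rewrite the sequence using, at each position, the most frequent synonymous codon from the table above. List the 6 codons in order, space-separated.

Codon 1 (Leu): best is CTC at 43.3.
Codon 2 (Val): best is GTC at 41.6.
Codon 3 (Val): best is GTC at 41.6.
Codon 4 (Cys): best is TGC at 12.7.
Codon 5 (Pro): best is CCA at 42.2.
Codon 6 (Asn): best is AAC at 26.3.

CTC GTC GTC TGC CCA AAC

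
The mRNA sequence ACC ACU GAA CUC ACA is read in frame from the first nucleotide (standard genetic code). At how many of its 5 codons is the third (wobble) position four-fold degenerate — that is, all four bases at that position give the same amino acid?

4

Codon 1 ACC (Thr): third position 4-fold.
Codon 2 ACU (Thr): third position 4-fold.
Codon 3 GAA (Glu): third position 2-fold.
Codon 4 CUC (Leu): third position 4-fold.
Codon 5 ACA (Thr): third position 4-fold.
Four-fold degenerate third positions: 4.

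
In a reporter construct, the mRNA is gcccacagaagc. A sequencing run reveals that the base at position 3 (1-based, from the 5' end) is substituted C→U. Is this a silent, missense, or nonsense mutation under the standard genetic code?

Position 3 falls in codon 1: GCC → Ala.
After the substitution the codon is GCU → Ala.
Both encode Ala, so the change is synonymous.

silent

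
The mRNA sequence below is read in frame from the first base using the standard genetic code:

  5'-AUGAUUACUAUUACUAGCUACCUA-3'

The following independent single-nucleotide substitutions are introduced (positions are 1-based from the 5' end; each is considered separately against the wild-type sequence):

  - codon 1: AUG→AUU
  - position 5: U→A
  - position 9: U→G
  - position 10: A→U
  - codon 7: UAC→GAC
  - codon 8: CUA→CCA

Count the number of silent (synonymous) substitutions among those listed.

1

Codon 1: AUG (Met) → AUU (Ile) — missense.
Codon 2: AUU (Ile) → AAU (Asn) — missense.
Codon 3: ACU (Thr) → ACG (Thr) — synonymous.
Codon 4: AUU (Ile) → UUU (Phe) — missense.
Codon 7: UAC (Tyr) → GAC (Asp) — missense.
Codon 8: CUA (Leu) → CCA (Pro) — missense.
Synonymous: 1 of 6.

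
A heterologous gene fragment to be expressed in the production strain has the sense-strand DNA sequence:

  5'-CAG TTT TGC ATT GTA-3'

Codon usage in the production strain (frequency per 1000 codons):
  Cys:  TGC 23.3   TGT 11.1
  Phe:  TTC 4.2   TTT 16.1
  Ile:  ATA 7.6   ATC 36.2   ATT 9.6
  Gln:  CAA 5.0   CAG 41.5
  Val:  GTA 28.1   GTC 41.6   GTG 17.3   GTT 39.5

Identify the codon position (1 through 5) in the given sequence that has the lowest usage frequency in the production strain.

4

Codon 1 CAG (Gln): 41.5 per 1000.
Codon 2 TTT (Phe): 16.1 per 1000.
Codon 3 TGC (Cys): 23.3 per 1000.
Codon 4 ATT (Ile): 9.6 per 1000.
Codon 5 GTA (Val): 28.1 per 1000.
Lowest frequency is 9.6 at codon 4.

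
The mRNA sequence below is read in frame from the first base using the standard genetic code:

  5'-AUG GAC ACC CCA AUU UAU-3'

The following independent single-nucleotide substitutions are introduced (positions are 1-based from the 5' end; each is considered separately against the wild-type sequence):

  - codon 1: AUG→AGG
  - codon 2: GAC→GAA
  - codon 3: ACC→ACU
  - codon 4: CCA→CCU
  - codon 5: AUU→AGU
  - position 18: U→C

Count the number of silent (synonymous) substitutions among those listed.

3

Codon 1: AUG (Met) → AGG (Arg) — missense.
Codon 2: GAC (Asp) → GAA (Glu) — missense.
Codon 3: ACC (Thr) → ACU (Thr) — synonymous.
Codon 4: CCA (Pro) → CCU (Pro) — synonymous.
Codon 5: AUU (Ile) → AGU (Ser) — missense.
Codon 6: UAU (Tyr) → UAC (Tyr) — synonymous.
Synonymous: 3 of 6.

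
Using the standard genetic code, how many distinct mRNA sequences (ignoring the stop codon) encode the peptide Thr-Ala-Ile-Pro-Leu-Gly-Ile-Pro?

55296

Thr: 4 codons.
Ala: 4 codons.
Ile: 3 codons.
Pro: 4 codons.
Leu: 6 codons.
Gly: 4 codons.
Ile: 3 codons.
Pro: 4 codons.
4 × 4 × 3 × 4 × 6 × 4 × 3 × 4 = 55296.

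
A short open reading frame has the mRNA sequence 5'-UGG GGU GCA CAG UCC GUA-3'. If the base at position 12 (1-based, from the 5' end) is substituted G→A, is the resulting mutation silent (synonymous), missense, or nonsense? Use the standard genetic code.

silent

Position 12 falls in codon 4: CAG → Gln.
After the substitution the codon is CAA → Gln.
Both encode Gln, so the change is synonymous.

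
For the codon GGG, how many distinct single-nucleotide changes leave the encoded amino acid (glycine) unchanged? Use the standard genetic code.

Position 1: none → 0 synonymous.
Position 2: none → 0 synonymous.
Position 3: GGT, GGC, GGA → 3 synonymous.
Total: 0 + 0 + 3 = 3.

3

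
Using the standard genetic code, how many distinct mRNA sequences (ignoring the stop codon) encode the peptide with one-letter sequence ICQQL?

144

Ile: 3 codons.
Cys: 2 codons.
Gln: 2 codons.
Gln: 2 codons.
Leu: 6 codons.
3 × 2 × 2 × 2 × 6 = 144.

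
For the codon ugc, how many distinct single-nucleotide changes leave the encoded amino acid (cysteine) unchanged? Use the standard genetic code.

1

Position 1: none → 0 synonymous.
Position 2: none → 0 synonymous.
Position 3: UGU → 1 synonymous.
Total: 0 + 0 + 1 = 1.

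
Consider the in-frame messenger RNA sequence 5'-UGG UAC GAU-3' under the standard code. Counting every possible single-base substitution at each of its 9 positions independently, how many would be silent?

Codon 1 (UGG, Trp): 0 synonymous substitutions.
Codon 2 (UAC, Tyr): 1 synonymous substitution.
Codon 3 (GAU, Asp): 1 synonymous substitution.
Total: 0 + 1 + 1 = 2.

2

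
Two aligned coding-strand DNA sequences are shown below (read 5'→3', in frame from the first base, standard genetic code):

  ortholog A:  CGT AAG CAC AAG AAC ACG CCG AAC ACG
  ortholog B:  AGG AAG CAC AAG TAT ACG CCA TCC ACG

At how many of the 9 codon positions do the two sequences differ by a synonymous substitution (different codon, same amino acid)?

2

Codon 1: CGT Arg / AGG Arg — synonymous.
Codon 2: AAG Lys / AAG Lys — identical.
Codon 3: CAC His / CAC His — identical.
Codon 4: AAG Lys / AAG Lys — identical.
Codon 5: AAC Asn / TAT Tyr — nonsynonymous.
Codon 6: ACG Thr / ACG Thr — identical.
Codon 7: CCG Pro / CCA Pro — synonymous.
Codon 8: AAC Asn / TCC Ser — nonsynonymous.
Codon 9: ACG Thr / ACG Thr — identical.
Synonymous differences: 2.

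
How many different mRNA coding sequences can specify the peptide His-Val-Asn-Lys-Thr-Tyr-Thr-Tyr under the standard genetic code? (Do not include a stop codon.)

His: 2 codons.
Val: 4 codons.
Asn: 2 codons.
Lys: 2 codons.
Thr: 4 codons.
Tyr: 2 codons.
Thr: 4 codons.
Tyr: 2 codons.
2 × 4 × 2 × 2 × 4 × 2 × 4 × 2 = 2048.

2048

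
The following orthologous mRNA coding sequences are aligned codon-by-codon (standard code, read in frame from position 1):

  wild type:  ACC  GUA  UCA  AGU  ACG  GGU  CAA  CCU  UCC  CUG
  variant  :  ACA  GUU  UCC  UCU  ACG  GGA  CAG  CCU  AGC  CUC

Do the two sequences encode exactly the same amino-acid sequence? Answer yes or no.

yes

Codon 1: ACC Thr / ACA Thr — synonymous.
Codon 2: GUA Val / GUU Val — synonymous.
Codon 3: UCA Ser / UCC Ser — synonymous.
Codon 4: AGU Ser / UCU Ser — synonymous.
Codon 5: ACG Thr / ACG Thr — identical.
Codon 6: GGU Gly / GGA Gly — synonymous.
Codon 7: CAA Gln / CAG Gln — synonymous.
Codon 8: CCU Pro / CCU Pro — identical.
Codon 9: UCC Ser / AGC Ser — synonymous.
Codon 10: CUG Leu / CUC Leu — synonymous.
Nonsynonymous differences: 0 → same protein.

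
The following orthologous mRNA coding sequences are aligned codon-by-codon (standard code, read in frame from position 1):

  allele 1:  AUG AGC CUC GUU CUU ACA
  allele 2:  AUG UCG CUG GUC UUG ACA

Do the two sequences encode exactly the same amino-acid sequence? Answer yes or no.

Codon 1: AUG Met / AUG Met — identical.
Codon 2: AGC Ser / UCG Ser — synonymous.
Codon 3: CUC Leu / CUG Leu — synonymous.
Codon 4: GUU Val / GUC Val — synonymous.
Codon 5: CUU Leu / UUG Leu — synonymous.
Codon 6: ACA Thr / ACA Thr — identical.
Nonsynonymous differences: 0 → same protein.

yes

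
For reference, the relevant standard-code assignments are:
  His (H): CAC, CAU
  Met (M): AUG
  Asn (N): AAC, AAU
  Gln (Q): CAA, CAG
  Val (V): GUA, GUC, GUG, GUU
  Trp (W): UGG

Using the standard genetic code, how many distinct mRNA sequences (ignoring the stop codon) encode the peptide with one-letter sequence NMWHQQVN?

128

Asn: 2 codons.
Met: 1 codon.
Trp: 1 codon.
His: 2 codons.
Gln: 2 codons.
Gln: 2 codons.
Val: 4 codons.
Asn: 2 codons.
2 × 1 × 1 × 2 × 2 × 2 × 4 × 2 = 128.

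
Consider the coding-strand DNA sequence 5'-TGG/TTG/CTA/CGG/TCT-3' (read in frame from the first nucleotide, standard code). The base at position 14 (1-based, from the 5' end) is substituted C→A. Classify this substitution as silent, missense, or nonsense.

Position 14 falls in codon 5: TCT → Ser.
After the substitution the codon is TAT → Tyr.
Ser ≠ Tyr, so this is a missense mutation.

missense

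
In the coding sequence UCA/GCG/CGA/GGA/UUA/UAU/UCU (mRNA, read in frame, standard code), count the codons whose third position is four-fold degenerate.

5

Codon 1 UCA (Ser): third position 4-fold.
Codon 2 GCG (Ala): third position 4-fold.
Codon 3 CGA (Arg): third position 4-fold.
Codon 4 GGA (Gly): third position 4-fold.
Codon 5 UUA (Leu): third position 2-fold.
Codon 6 UAU (Tyr): third position 2-fold.
Codon 7 UCU (Ser): third position 4-fold.
Four-fold degenerate third positions: 5.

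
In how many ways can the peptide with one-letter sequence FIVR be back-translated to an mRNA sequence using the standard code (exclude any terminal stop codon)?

144

Phe: 2 codons.
Ile: 3 codons.
Val: 4 codons.
Arg: 6 codons.
2 × 3 × 4 × 6 = 144.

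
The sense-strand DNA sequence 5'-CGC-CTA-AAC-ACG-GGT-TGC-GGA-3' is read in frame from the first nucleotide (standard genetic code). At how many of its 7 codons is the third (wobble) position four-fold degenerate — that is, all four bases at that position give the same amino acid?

Codon 1 CGC (Arg): third position 4-fold.
Codon 2 CTA (Leu): third position 4-fold.
Codon 3 AAC (Asn): third position 2-fold.
Codon 4 ACG (Thr): third position 4-fold.
Codon 5 GGT (Gly): third position 4-fold.
Codon 6 TGC (Cys): third position 2-fold.
Codon 7 GGA (Gly): third position 4-fold.
Four-fold degenerate third positions: 5.

5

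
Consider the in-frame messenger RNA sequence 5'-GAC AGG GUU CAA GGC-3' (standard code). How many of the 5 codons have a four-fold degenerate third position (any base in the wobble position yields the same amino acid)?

Codon 1 GAC (Asp): third position 2-fold.
Codon 2 AGG (Arg): third position 2-fold.
Codon 3 GUU (Val): third position 4-fold.
Codon 4 CAA (Gln): third position 2-fold.
Codon 5 GGC (Gly): third position 4-fold.
Four-fold degenerate third positions: 2.

2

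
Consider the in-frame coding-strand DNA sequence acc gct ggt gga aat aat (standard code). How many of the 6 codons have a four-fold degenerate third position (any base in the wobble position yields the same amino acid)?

4

Codon 1 ACC (Thr): third position 4-fold.
Codon 2 GCT (Ala): third position 4-fold.
Codon 3 GGT (Gly): third position 4-fold.
Codon 4 GGA (Gly): third position 4-fold.
Codon 5 AAT (Asn): third position 2-fold.
Codon 6 AAT (Asn): third position 2-fold.
Four-fold degenerate third positions: 4.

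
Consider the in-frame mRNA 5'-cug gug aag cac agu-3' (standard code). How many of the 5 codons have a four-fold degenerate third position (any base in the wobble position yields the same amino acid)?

Codon 1 CUG (Leu): third position 4-fold.
Codon 2 GUG (Val): third position 4-fold.
Codon 3 AAG (Lys): third position 2-fold.
Codon 4 CAC (His): third position 2-fold.
Codon 5 AGU (Ser): third position 2-fold.
Four-fold degenerate third positions: 2.

2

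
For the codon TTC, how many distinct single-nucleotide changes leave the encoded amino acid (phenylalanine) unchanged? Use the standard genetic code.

Position 1: none → 0 synonymous.
Position 2: none → 0 synonymous.
Position 3: TTT → 1 synonymous.
Total: 0 + 0 + 1 = 1.

1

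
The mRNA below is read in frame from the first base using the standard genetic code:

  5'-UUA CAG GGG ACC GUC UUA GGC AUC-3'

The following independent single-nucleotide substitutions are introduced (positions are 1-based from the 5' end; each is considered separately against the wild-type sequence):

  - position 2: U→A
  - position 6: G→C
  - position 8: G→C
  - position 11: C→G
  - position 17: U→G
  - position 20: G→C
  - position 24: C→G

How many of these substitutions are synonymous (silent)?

Codon 1: UUA (Leu) → UAA (Stop) — nonsense.
Codon 2: CAG (Gln) → CAC (His) — missense.
Codon 3: GGG (Gly) → GCG (Ala) — missense.
Codon 4: ACC (Thr) → AGC (Ser) — missense.
Codon 6: UUA (Leu) → UGA (Stop) — nonsense.
Codon 7: GGC (Gly) → GCC (Ala) — missense.
Codon 8: AUC (Ile) → AUG (Met) — missense.
Synonymous: 0 of 7.

0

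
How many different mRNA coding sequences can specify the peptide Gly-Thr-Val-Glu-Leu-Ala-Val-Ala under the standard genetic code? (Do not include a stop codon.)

49152

Gly: 4 codons.
Thr: 4 codons.
Val: 4 codons.
Glu: 2 codons.
Leu: 6 codons.
Ala: 4 codons.
Val: 4 codons.
Ala: 4 codons.
4 × 4 × 4 × 2 × 6 × 4 × 4 × 4 = 49152.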